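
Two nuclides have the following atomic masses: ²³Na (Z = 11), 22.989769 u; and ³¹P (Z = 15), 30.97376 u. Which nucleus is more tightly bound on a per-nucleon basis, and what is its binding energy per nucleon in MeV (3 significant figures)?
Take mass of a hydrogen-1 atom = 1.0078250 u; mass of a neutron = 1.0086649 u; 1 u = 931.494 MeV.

³¹P; 8.48 MeV/nucleon

²³Na: Σm = 11(1.0078250) + 12(1.0086649) = 23.1900538 u; Δm = 0.2002848 u; E_B = 186.56 MeV; E_B/A = 8.111 MeV
³¹P: Σm = 15(1.0078250) + 16(1.0086649) = 31.2560134 u; Δm = 0.2822534 u; E_B = 262.92 MeV; E_B/A = 8.481 MeV
³¹P has the higher binding energy per nucleon, so it is the more tightly bound nucleus.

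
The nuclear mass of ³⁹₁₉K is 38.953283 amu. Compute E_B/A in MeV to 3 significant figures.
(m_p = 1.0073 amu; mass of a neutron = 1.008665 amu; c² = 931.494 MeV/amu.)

With 19 protons and 20 neutrons (A = 39):
Total constituent mass: 19 × 1.0073 + 20 × 1.008665 = 39.312000 amu
The mass defect is 39.312000 − 38.953283 = 0.358717 amu.
E_B = 0.358717 × 931.494 = 334.143 MeV
Per nucleon: 334.143 / 39 = 8.568 MeV

8.57 MeV/nucleon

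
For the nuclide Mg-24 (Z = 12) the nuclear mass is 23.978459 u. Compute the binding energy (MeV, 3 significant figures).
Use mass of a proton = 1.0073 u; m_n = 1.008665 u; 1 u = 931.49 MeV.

199 MeV

With 12 protons and 12 neutrons (A = 24):
Σm = 12·m_p + 12·m_n = 12.0876 + 12.103980 = 24.191580 u
The mass defect is 24.191580 − 23.978459 = 0.213121 u.
E_B = 0.213121 × 931.49 = 198.520 MeV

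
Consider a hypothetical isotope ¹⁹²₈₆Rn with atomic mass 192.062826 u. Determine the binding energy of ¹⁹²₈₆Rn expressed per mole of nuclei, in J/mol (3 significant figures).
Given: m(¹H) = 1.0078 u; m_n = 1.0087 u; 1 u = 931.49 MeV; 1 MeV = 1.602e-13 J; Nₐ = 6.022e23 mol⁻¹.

1.38e+14 J/mol

Z = 86, so N = A − Z = 192 − 86 = 106.
Total constituent mass: 86 × 1.0078 + 106 × 1.0087 = 193.5930 u
The mass defect is 193.5930 − 192.062826 = 1.530174 u.
Converting to energy: 1.530174 u × 931.49 MeV/u = 1425.34 MeV
Per nucleus in joules: 1425.34 MeV × 1.602e-13 J/MeV = 2.2834e-10 J
Per mole: 2.2834e-10 J × 6.022e23 mol⁻¹ = 1.3751e+14 J/mol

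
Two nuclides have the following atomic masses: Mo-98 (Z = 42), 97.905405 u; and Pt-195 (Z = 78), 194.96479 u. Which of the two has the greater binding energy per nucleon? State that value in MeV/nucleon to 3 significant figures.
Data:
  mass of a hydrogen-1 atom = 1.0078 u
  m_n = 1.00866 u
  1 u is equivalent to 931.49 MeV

Mo-98: Σm = 42(1.0078) + 56(1.00866) = 98.81256 u; Δm = 0.907155 u; E_B = 845.01 MeV; E_B/A = 8.623 MeV
Pt-195: Σm = 78(1.0078) + 117(1.00866) = 196.62162 u; Δm = 1.65683 u; E_B = 1543.3 MeV; E_B/A = 7.914 MeV
Mo-98 has the higher binding energy per nucleon, so it is the more tightly bound nucleus.

Mo-98; 8.62 MeV/nucleon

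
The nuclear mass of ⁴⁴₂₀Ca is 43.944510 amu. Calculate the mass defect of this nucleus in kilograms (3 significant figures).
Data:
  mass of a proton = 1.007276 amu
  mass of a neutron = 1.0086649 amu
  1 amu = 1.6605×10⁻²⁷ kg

6.79e-28 kg

With 20 protons and 24 neutrons (A = 44):
Total constituent mass: 20 × 1.007276 + 24 × 1.0086649 = 44.3534776 amu
Mass defect Δm = 44.3534776 − 43.944510 = 0.4089676 amu
In SI units: 0.4089676 amu × 1.6605×10⁻²⁷ kg/amu = 6.7909e-28 kg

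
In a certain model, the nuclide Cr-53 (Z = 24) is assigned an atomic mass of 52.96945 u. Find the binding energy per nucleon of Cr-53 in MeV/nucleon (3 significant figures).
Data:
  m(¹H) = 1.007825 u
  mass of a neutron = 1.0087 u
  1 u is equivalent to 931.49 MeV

With 24 protons and 29 neutrons (A = 53):
Total constituent mass: 24 × 1.007825 + 29 × 1.0087 = 53.440100 u
Mass defect Δm = 53.440100 − 52.96945 = 0.470650 u
E_B = 0.470650 × 931.49 = 438.406 MeV
BE/A = 438.406 MeV / 53 = 8.272 MeV/nucleon

8.27 MeV/nucleon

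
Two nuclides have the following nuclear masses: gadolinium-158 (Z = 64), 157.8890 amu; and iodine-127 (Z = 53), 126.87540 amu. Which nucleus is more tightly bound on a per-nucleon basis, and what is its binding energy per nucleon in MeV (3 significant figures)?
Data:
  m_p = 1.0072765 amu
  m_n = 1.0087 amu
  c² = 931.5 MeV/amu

gadolinium-158: Σm = 64(1.0072765) + 94(1.0087) = 159.2834960 amu; Δm = 1.3944960 amu; E_B = 1298.97 MeV; E_B/A = 8.221 MeV
iodine-127: Σm = 53(1.0072765) + 74(1.0087) = 128.0294545 amu; Δm = 1.1540545 amu; E_B = 1075.0 MeV; E_B/A = 8.4646 MeV
iodine-127 has the higher binding energy per nucleon, so it is the more tightly bound nucleus.

iodine-127; 8.46 MeV/nucleon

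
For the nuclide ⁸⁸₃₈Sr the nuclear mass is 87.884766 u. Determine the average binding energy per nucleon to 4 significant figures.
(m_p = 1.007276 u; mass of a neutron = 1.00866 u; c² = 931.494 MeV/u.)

8.730 MeV/nucleon

Mass of separated nucleons = 38(1.007276) + 50(1.00866) = 38.276488 + 50.43300 = 88.709488 u
The mass defect is 88.709488 − 87.884766 = 0.824722 u.
Converting to energy: 0.824722 u × 931.494 MeV/u = 768.224 MeV
BE/A = 768.224 MeV / 88 = 8.730 MeV/nucleon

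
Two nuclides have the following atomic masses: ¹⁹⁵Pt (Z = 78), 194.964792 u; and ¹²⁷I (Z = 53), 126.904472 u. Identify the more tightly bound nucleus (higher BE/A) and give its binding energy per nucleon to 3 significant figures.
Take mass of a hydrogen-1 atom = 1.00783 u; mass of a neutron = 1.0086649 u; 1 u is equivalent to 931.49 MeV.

¹⁹⁵Pt: Σm = 78(1.00783) + 117(1.0086649) = 196.6245333 u; Δm = 1.6597413 u; E_B = 1546.0 MeV; E_B/A = 7.928 MeV
¹²⁷I: Σm = 53(1.00783) + 74(1.0086649) = 128.0561926 u; Δm = 1.1517206 u; E_B = 1072.8 MeV; E_B/A = 8.447 MeV
¹²⁷I has the higher binding energy per nucleon, so it is the more tightly bound nucleus.

¹²⁷I; 8.45 MeV/nucleon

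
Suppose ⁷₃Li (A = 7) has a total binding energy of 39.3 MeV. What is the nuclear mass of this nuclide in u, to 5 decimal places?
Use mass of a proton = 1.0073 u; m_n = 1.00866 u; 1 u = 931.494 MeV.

7.01435 u

Mass defect = 39.3 MeV / (931.494 MeV/u) = 0.0421903 u
Constituent mass = 3(1.0073) + 4(1.00866) = 7.05654 u
Nuclear mass = 7.05654 − 0.0421903 = 7.0143497 u ≈ 7.01435 u (to 5 decimal places)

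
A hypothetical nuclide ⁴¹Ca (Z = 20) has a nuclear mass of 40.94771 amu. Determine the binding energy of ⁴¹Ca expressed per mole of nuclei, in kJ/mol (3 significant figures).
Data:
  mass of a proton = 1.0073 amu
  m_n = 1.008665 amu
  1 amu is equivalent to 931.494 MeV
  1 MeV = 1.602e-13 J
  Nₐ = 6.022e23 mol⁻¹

Z = 20, so N = A − Z = 41 − 20 = 21.
Total constituent mass: 20 × 1.0073 + 21 × 1.008665 = 41.327965 amu
Δm = 41.327965 − 40.94771 = 0.380255 amu
Binding energy = Δm·c² = 0.380255 × 931.494 MeV/amu = 354.205 MeV
Per nucleus in joules: 354.205 MeV × 1.602e-13 J/MeV = 5.6744e-11 J
Per mole: 5.6744e-11 J × 6.022e23 mol⁻¹ = 3.4171e+13 J/mol

3.42e+10 kJ/mol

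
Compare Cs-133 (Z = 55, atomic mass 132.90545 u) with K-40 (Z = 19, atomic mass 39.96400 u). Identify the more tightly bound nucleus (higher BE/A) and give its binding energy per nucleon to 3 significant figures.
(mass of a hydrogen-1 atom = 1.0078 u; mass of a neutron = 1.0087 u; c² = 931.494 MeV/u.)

K-40; 8.54 MeV/nucleon

Cs-133: Σm = 55(1.0078) + 78(1.0087) = 134.1076 u; Δm = 1.20215 u; E_B = 1119.8 MeV; E_B/A = 8.420 MeV
K-40: Σm = 19(1.0078) + 21(1.0087) = 40.3309 u; Δm = 0.36690 u; E_B = 341.77 MeV; E_B/A = 8.544 MeV
K-40 has the higher binding energy per nucleon, so it is the more tightly bound nucleus.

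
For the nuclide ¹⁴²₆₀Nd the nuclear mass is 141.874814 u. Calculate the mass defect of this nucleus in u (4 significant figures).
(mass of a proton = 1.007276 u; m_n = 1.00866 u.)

1.272 u

Total constituent mass: 60 × 1.007276 + 82 × 1.00866 = 143.146680 u
Δm = 143.146680 − 141.874814 = 1.271866 u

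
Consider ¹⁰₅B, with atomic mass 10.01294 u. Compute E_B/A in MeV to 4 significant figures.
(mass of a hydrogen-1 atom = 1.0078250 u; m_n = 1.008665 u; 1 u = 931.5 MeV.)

The nucleus contains 5 protons and 10 − 5 = 5 neutrons.
Total constituent mass: 5 × 1.0078250 + 5 × 1.008665 = 10.0824500 u
Mass defect Δm = 10.0824500 − 10.01294 = 0.0695100 u
Binding energy = Δm·c² = 0.0695100 × 931.5 MeV/u = 64.7486 MeV
BE/A = 64.7486 MeV / 10 = 6.475 MeV/nucleon

6.475 MeV/nucleon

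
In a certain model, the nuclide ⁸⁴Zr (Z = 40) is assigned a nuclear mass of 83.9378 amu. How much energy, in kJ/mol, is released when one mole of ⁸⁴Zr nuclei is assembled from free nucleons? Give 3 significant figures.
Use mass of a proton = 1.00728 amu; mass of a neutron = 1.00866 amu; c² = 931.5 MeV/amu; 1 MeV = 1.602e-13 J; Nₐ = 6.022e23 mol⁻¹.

Mass of separated nucleons = 40(1.00728) + 44(1.00866) = 40.29120 + 44.38104 = 84.67224 amu
Δm = 84.67224 − 83.9378 = 0.73444 amu
E_B = 0.73444 × 931.5 = 684.131 MeV
Per nucleus in joules: 684.131 MeV × 1.602e-13 J/MeV = 1.0960e-10 J
Per mole: 1.0960e-10 J × 6.022e23 mol⁻¹ = 6.6001e+13 J/mol

6.60e+10 kJ/mol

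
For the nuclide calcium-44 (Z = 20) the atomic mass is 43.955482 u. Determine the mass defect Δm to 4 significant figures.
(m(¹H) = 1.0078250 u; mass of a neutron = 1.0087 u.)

0.4098 u

The nucleus contains 20 protons and 44 − 20 = 24 neutrons.
Mass of separated nucleons = 20(1.0078250) + 24(1.0087) = 20.1565000 + 24.2088 = 44.3653000 u
Δm = 44.3653000 − 43.955482 = 0.4098180 u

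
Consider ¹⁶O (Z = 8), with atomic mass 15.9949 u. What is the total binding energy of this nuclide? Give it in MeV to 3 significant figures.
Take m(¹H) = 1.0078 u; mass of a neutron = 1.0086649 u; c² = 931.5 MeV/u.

127 MeV

Total constituent mass: 8 × 1.0078 + 8 × 1.0086649 = 16.1317192 u
The mass defect is 16.1317192 − 15.9949 = 0.1368192 u.
Converting to energy: 0.1368192 u × 931.5 MeV/u = 127.447 MeV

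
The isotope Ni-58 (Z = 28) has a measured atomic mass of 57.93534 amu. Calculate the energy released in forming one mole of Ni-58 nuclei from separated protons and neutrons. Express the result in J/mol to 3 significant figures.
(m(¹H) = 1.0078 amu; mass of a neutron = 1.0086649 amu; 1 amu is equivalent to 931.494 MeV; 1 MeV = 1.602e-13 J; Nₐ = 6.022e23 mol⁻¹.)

With 28 protons and 30 neutrons (A = 58):
Mass of separated nucleons = 28(1.0078) + 30(1.0086649) = 28.2184 + 30.2599470 = 58.4783470 amu
Δm = 58.4783470 − 57.93534 = 0.5430070 amu
Binding energy = Δm·c² = 0.5430070 × 931.494 MeV/amu = 505.808 MeV
Per nucleus in joules: 505.808 MeV × 1.602e-13 J/MeV = 8.1030e-11 J
Per mole: 8.1030e-11 J × 6.022e23 mol⁻¹ = 4.8796e+13 J/mol

4.88e+13 J/mol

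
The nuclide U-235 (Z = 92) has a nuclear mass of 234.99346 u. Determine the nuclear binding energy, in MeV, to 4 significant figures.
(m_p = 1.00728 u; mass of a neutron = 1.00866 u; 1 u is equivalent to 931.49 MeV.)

Mass of separated nucleons = 92(1.00728) + 143(1.00866) = 92.66976 + 144.23838 = 236.90814 u
The mass defect is 236.90814 − 234.99346 = 1.91468 u.
E_B = 1.91468 × 931.49 = 1783.51 MeV

1784 MeV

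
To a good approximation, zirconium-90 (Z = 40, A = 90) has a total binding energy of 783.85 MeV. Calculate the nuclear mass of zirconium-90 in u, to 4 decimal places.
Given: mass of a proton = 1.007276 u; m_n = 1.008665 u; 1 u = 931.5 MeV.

Mass defect = 783.85 MeV / (931.5 MeV/u) = 0.841492 u
Constituent mass = 40(1.007276) + 50(1.008665) = 90.724290 u
Nuclear mass = 90.724290 − 0.841492 = 89.882798 u ≈ 89.8828 u (to 4 decimal places)

89.8828 u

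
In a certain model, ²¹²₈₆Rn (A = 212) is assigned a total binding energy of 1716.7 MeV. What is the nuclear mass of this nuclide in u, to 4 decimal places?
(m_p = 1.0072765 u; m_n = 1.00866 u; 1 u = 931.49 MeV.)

211.8740 u

Mass defect = 1716.7 MeV / (931.49 MeV/u) = 1.842961 u
Constituent mass = 86(1.0072765) + 126(1.00866) = 213.7169390 u
Nuclear mass = 213.7169390 − 1.842961 = 211.8739780 u ≈ 211.8740 u (to 4 decimal places)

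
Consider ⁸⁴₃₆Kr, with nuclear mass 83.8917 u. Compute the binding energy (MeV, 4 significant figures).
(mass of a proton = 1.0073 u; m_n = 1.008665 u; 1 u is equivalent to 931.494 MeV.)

Mass of separated nucleons = 36(1.0073) + 48(1.008665) = 36.2628 + 48.415920 = 84.678720 u
The mass defect is 84.678720 − 83.8917 = 0.787020 u.
Binding energy = Δm·c² = 0.787020 × 931.494 MeV/u = 733.104 MeV

733.1 MeV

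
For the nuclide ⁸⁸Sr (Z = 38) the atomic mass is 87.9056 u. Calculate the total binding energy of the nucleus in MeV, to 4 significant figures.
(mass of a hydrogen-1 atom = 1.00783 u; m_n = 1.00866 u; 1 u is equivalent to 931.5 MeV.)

768.4 MeV

Mass of separated nucleons = 38(1.00783) + 50(1.00866) = 38.29754 + 50.43300 = 88.73054 u
The mass defect is 88.73054 − 87.9056 = 0.82494 u.
Converting to energy: 0.82494 u × 931.5 MeV/u = 768.432 MeV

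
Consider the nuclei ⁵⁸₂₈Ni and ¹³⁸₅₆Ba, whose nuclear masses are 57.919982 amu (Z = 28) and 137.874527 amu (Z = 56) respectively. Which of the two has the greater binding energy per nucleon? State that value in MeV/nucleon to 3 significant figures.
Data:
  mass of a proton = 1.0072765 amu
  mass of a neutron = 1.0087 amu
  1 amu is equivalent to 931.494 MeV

⁵⁸₂₈Ni; 8.75 MeV/nucleon

⁵⁸₂₈Ni: Σm = 28(1.0072765) + 30(1.0087) = 58.4647420 amu; Δm = 0.5447600 amu; E_B = 507.44 MeV; E_B/A = 8.749 MeV
¹³⁸₅₆Ba: Σm = 56(1.0072765) + 82(1.0087) = 139.1208840 amu; Δm = 1.2463570 amu; E_B = 1161.0 MeV; E_B/A = 8.413 MeV
⁵⁸₂₈Ni has the higher binding energy per nucleon, so it is the more tightly bound nucleus.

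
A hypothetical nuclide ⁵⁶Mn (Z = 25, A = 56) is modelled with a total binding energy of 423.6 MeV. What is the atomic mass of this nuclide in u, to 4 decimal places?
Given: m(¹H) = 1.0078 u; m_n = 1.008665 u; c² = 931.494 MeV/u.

56.0089 u

Mass defect = 423.6 MeV / (931.494 MeV/u) = 0.454753 u
Constituent mass = 25(1.0078) + 31(1.008665) = 56.463615 u
Atomic mass = 56.463615 − 0.454753 = 56.008862 u ≈ 56.0089 u (to 4 decimal places)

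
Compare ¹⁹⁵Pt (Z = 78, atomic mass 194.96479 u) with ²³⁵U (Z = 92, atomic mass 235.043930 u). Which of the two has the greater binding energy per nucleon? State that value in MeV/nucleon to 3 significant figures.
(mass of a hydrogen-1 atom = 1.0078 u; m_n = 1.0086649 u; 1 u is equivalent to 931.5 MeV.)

¹⁹⁵Pt: Σm = 78(1.0078) + 117(1.0086649) = 196.6221933 u; Δm = 1.6574033 u; E_B = 1543.9 MeV; E_B/A = 7.917 MeV
²³⁵U: Σm = 92(1.0078) + 143(1.0086649) = 236.9566807 u; Δm = 1.9127507 u; E_B = 1781.7 MeV; E_B/A = 7.582 MeV
¹⁹⁵Pt has the higher binding energy per nucleon, so it is the more tightly bound nucleus.

¹⁹⁵Pt; 7.92 MeV/nucleon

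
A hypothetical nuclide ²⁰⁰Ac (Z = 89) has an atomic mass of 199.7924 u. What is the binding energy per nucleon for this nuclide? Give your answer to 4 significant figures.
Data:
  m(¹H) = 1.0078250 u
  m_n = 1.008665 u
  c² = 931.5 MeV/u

With 89 protons and 111 neutrons (A = 200):
Mass of separated nucleons = 89(1.0078250) + 111(1.008665) = 89.6964250 + 111.961815 = 201.6582400 u
Mass defect Δm = 201.6582400 − 199.7924 = 1.8658400 u
E_B = 1.8658400 × 931.5 = 1738.03 MeV
Per nucleon: 1738.03 / 200 = 8.690 MeV

8.690 MeV/nucleon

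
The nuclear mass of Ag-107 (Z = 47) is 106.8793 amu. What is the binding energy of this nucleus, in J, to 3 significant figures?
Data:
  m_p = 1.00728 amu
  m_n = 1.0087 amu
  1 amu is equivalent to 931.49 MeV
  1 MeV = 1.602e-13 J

1.47e-10 J

The nucleus contains 47 protons and 107 − 47 = 60 neutrons.
Σm = 47·m_p + 60·m_n = 47.34216 + 60.5220 = 107.86416 amu
Δm = 107.86416 − 106.8793 = 0.98486 amu
Binding energy = Δm·c² = 0.98486 × 931.49 MeV/amu = 917.387 MeV
In joules: 917.387 MeV × 1.602e-13 J/MeV = 1.4697e-10 J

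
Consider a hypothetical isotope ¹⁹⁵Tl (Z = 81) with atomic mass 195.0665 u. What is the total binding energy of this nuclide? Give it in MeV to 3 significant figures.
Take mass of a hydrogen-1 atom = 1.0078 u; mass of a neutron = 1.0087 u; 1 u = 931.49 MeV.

1450 MeV

Z = 81, so N = A − Z = 195 − 81 = 114.
Total constituent mass: 81 × 1.0078 + 114 × 1.0087 = 196.6236 u
The mass defect is 196.6236 − 195.0665 = 1.5571 u.
Converting to energy: 1.5571 u × 931.49 MeV/u = 1450.42 MeV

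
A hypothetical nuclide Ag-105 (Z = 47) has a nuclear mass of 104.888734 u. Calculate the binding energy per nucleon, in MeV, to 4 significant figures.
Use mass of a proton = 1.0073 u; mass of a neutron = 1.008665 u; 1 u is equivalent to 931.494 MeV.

Σm = 47·m_p + 58·m_n = 47.3431 + 58.502570 = 105.845670 u
Δm = 105.845670 − 104.888734 = 0.956936 u
E_B = 0.956936 × 931.494 = 891.380 MeV
Per nucleon: 891.380 / 105 = 8.489 MeV

8.489 MeV/nucleon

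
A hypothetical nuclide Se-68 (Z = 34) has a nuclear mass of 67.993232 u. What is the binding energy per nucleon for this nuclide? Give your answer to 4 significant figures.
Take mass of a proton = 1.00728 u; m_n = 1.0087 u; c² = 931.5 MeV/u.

Σm = 34·m_p + 34·m_n = 34.24752 + 34.2958 = 68.54332 u
Mass defect Δm = 68.54332 − 67.993232 = 0.550088 u
Binding energy = Δm·c² = 0.550088 × 931.5 MeV/u = 512.407 MeV
BE/A = 512.407 MeV / 68 = 7.535 MeV/nucleon

7.535 MeV/nucleon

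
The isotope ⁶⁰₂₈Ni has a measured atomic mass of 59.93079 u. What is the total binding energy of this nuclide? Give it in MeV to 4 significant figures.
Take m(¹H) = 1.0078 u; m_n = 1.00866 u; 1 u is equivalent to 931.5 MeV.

526.0 MeV

Mass of separated nucleons = 28(1.0078) + 32(1.00866) = 28.2184 + 32.27712 = 60.49552 u
Mass defect Δm = 60.49552 − 59.93079 = 0.56473 u
E_B = 0.56473 × 931.5 = 526.046 MeV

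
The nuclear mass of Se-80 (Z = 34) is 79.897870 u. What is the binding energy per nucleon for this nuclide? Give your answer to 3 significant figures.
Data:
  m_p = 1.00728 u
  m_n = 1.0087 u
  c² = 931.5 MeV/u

With 34 protons and 46 neutrons (A = 80):
Σm = 34·m_p + 46·m_n = 34.24752 + 46.4002 = 80.64772 u
Mass defect Δm = 80.64772 − 79.897870 = 0.749850 u
E_B = 0.749850 × 931.5 = 698.485 MeV
BE/A = 698.485 MeV / 80 = 8.731 MeV/nucleon

8.73 MeV/nucleon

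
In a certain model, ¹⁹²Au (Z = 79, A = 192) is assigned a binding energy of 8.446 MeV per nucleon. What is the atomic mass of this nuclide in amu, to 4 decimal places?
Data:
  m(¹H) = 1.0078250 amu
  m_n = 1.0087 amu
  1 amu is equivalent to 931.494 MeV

191.8604 amu

Total binding energy = 192 × 8.446 = 1621.632 MeV
Mass defect = 1621.632 MeV / (931.494 MeV/amu) = 1.740894 amu
Constituent mass = 79(1.0078250) + 113(1.0087) = 193.6012750 amu
Atomic mass = 193.6012750 − 1.740894 = 191.8603810 amu ≈ 191.8604 amu (to 4 decimal places)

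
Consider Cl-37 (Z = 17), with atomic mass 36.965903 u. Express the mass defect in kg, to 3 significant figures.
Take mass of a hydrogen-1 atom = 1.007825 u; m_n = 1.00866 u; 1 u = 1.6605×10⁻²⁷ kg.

With 17 protons and 20 neutrons (A = 37):
Σm = 17·m(¹H) + 20·m_n = 17.133025 + 20.17320 = 37.306225 u
Δm = 37.306225 − 36.965903 = 0.340322 u
In SI units: 0.340322 u × 1.6605×10⁻²⁷ kg/u = 5.6510e-28 kg

5.65e-28 kg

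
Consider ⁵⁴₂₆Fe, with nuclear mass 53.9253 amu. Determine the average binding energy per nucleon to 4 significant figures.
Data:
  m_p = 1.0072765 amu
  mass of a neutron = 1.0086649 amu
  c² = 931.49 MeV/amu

8.737 MeV/nucleon

The nucleus contains 26 protons and 54 − 26 = 28 neutrons.
Total constituent mass: 26 × 1.0072765 + 28 × 1.0086649 = 54.4318062 amu
Mass defect Δm = 54.4318062 − 53.9253 = 0.5065062 amu
Converting to energy: 0.5065062 amu × 931.49 MeV/amu = 471.805 MeV
Per nucleon: 471.805 / 54 = 8.737 MeV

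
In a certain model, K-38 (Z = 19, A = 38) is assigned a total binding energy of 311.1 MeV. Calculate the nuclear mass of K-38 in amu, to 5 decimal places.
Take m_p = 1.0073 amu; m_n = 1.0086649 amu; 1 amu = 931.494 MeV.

Mass defect = 311.1 MeV / (931.494 MeV/amu) = 0.3339796 amu
Constituent mass = 19(1.0073) + 19(1.0086649) = 38.3033331 amu
Nuclear mass = 38.3033331 − 0.3339796 = 37.9693535 amu ≈ 37.96935 amu (to 5 decimal places)

37.96935 amu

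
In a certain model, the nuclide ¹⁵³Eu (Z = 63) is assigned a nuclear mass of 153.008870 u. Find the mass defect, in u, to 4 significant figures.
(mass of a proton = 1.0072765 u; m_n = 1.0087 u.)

1.233 u

The nucleus contains 63 protons and 153 − 63 = 90 neutrons.
Mass of separated nucleons = 63(1.0072765) + 90(1.0087) = 63.4584195 + 90.7830 = 154.2414195 u
Mass defect Δm = 154.2414195 − 153.008870 = 1.2325495 u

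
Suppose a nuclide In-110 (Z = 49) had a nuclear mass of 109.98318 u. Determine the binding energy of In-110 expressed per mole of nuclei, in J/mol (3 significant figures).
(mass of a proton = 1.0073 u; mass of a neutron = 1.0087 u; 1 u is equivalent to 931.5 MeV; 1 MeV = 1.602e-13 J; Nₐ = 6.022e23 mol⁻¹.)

8.13e+13 J/mol

With 49 protons and 61 neutrons (A = 110):
Total constituent mass: 49 × 1.0073 + 61 × 1.0087 = 110.8884 u
The mass defect is 110.8884 − 109.98318 = 0.90522 u.
E_B = 0.90522 × 931.5 = 843.212 MeV
Per nucleus in joules: 843.212 MeV × 1.602e-13 J/MeV = 1.3508e-10 J
Per mole: 1.3508e-10 J × 6.022e23 mol⁻¹ = 8.1345e+13 J/mol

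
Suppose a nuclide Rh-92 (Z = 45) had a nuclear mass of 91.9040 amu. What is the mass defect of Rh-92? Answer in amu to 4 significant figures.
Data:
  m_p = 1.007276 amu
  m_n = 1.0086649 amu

0.8307 amu

With 45 protons and 47 neutrons (A = 92):
Σm = 45·m_p + 47·m_n = 45.327420 + 47.4072503 = 92.7346703 amu
Mass defect Δm = 92.7346703 − 91.9040 = 0.8306703 amu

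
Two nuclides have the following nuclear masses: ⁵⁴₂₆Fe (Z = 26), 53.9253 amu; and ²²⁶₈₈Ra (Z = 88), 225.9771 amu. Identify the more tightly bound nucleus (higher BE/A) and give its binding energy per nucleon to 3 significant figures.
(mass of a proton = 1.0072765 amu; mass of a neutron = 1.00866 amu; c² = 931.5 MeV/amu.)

⁵⁴₂₆Fe: Σm = 26(1.0072765) + 28(1.00866) = 54.4316690 amu; Δm = 0.5063690 amu; E_B = 471.683 MeV; E_B/A = 8.7349 MeV
²²⁶₈₈Ra: Σm = 88(1.0072765) + 138(1.00866) = 227.8354120 amu; Δm = 1.8583120 amu; E_B = 1731.0 MeV; E_B/A = 7.659 MeV
⁵⁴₂₆Fe has the higher binding energy per nucleon, so it is the more tightly bound nucleus.

⁵⁴₂₆Fe; 8.73 MeV/nucleon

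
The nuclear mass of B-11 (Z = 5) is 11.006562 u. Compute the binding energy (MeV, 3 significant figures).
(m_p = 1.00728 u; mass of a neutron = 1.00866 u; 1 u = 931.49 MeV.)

Mass of separated nucleons = 5(1.00728) + 6(1.00866) = 5.03640 + 6.05196 = 11.08836 u
Δm = 11.08836 − 11.006562 = 0.081798 u
E_B = 0.081798 × 931.49 = 76.1940 MeV

76.2 MeV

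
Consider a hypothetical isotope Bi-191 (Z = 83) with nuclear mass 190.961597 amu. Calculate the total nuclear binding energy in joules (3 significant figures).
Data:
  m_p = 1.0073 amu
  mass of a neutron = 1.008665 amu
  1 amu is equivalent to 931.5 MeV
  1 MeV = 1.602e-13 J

Z = 83, so N = A − Z = 191 − 83 = 108.
Total constituent mass: 83 × 1.0073 + 108 × 1.008665 = 192.541720 amu
Mass defect Δm = 192.541720 − 190.961597 = 1.580123 amu
Binding energy = Δm·c² = 1.580123 × 931.5 MeV/amu = 1471.88 MeV
In joules: 1471.88 MeV × 1.602e-13 J/MeV = 2.3580e-10 J

2.36e-10 J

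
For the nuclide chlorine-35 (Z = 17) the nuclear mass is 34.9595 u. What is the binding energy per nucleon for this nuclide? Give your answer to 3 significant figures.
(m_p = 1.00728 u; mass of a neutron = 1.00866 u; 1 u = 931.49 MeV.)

8.52 MeV/nucleon

With 17 protons and 18 neutrons (A = 35):
Σm = 17·m_p + 18·m_n = 17.12376 + 18.15588 = 35.27964 u
The mass defect is 35.27964 − 34.9595 = 0.32014 u.
E_B = 0.32014 × 931.49 = 298.207 MeV
BE/A = 298.207 MeV / 35 = 8.520 MeV/nucleon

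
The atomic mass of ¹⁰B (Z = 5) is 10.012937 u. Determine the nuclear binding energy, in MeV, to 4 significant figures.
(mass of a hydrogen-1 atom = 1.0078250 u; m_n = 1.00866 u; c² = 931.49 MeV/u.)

Mass of separated nucleons = 5(1.0078250) + 5(1.00866) = 5.0391250 + 5.04330 = 10.0824250 u
The mass defect is 10.0824250 − 10.012937 = 0.0694880 u.
E_B = 0.0694880 × 931.49 = 64.7274 MeV

64.73 MeV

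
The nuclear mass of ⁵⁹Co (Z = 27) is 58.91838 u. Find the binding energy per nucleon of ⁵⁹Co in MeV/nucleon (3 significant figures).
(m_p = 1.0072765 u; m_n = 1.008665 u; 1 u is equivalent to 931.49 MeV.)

The nucleus contains 27 protons and 59 − 27 = 32 neutrons.
Σm = 27·m_p + 32·m_n = 27.1964655 + 32.277280 = 59.4737455 u
The mass defect is 59.4737455 − 58.91838 = 0.5553655 u.
E_B = 0.5553655 × 931.49 = 517.317 MeV
Dividing by A = 59 gives 8.768 MeV per nucleon.

8.77 MeV/nucleon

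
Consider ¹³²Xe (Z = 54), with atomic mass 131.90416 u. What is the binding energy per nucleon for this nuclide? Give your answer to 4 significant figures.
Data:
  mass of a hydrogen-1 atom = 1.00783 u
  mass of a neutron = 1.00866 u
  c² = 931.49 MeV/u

Z = 54, so N = A − Z = 132 − 54 = 78.
Mass of separated nucleons = 54(1.00783) + 78(1.00866) = 54.42282 + 78.67548 = 133.09830 u
Δm = 133.09830 − 131.90416 = 1.19414 u
Binding energy = Δm·c² = 1.19414 × 931.49 MeV/u = 1112.33 MeV
BE/A = 1112.33 MeV / 132 = 8.427 MeV/nucleon

8.427 MeV/nucleon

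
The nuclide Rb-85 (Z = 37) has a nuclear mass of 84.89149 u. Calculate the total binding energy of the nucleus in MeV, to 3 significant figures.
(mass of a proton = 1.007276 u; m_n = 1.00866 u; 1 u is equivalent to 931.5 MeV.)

The nucleus contains 37 protons and 85 − 37 = 48 neutrons.
Total constituent mass: 37 × 1.007276 + 48 × 1.00866 = 85.684892 u
Δm = 85.684892 − 84.89149 = 0.793402 u
Converting to energy: 0.793402 u × 931.5 MeV/u = 739.054 MeV

739 MeV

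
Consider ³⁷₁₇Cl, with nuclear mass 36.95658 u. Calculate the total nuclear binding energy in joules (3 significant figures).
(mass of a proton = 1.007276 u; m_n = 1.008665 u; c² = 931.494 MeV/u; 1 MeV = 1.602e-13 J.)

5.08e-11 J

The nucleus contains 17 protons and 37 − 17 = 20 neutrons.
Σm = 17·m_p + 20·m_n = 17.123692 + 20.173300 = 37.296992 u
Mass defect Δm = 37.296992 − 36.95658 = 0.340412 u
Binding energy = Δm·c² = 0.340412 × 931.494 MeV/u = 317.092 MeV
In joules: 317.092 MeV × 1.602e-13 J/MeV = 5.0798e-11 J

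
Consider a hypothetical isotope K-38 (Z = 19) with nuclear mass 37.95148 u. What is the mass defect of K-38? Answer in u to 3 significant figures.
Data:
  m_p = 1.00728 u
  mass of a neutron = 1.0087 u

With 19 protons and 19 neutrons (A = 38):
Mass of separated nucleons = 19(1.00728) + 19(1.0087) = 19.13832 + 19.1653 = 38.30362 u
Mass defect Δm = 38.30362 − 37.95148 = 0.35214 u

0.352 u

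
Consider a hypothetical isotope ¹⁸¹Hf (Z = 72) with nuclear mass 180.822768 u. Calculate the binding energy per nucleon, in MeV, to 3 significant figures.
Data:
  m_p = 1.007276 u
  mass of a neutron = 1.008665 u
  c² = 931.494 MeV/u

Σm = 72·m_p + 109·m_n = 72.523872 + 109.944485 = 182.468357 u
Mass defect Δm = 182.468357 − 180.822768 = 1.645589 u
E_B = 1.645589 × 931.494 = 1532.86 MeV
BE/A = 1532.86 MeV / 181 = 8.469 MeV/nucleon

8.47 MeV/nucleon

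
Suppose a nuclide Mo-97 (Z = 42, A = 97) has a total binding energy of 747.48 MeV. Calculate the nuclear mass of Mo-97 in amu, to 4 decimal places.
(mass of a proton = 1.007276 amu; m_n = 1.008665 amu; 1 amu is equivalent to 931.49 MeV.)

96.9797 amu

Mass defect = 747.48 MeV / (931.49 MeV/amu) = 0.802456 amu
Constituent mass = 42(1.007276) + 55(1.008665) = 97.782167 amu
Nuclear mass = 97.782167 − 0.802456 = 96.979711 amu ≈ 96.9797 amu (to 4 decimal places)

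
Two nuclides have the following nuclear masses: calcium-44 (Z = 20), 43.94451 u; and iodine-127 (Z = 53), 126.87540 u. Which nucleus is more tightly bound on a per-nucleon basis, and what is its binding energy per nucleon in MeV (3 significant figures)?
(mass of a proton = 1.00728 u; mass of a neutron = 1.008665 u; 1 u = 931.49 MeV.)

calcium-44: Σm = 20(1.00728) + 24(1.008665) = 44.353560 u; Δm = 0.409050 u; E_B = 381.03 MeV; E_B/A = 8.660 MeV
iodine-127: Σm = 53(1.00728) + 74(1.008665) = 128.027050 u; Δm = 1.151650 u; E_B = 1072.8 MeV; E_B/A = 8.447 MeV
calcium-44 has the higher binding energy per nucleon, so it is the more tightly bound nucleus.

calcium-44; 8.66 MeV/nucleon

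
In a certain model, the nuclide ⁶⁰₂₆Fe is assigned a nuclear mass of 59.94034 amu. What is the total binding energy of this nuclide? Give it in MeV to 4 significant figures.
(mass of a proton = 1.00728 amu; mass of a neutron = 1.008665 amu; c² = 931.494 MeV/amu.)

Σm = 26·m_p + 34·m_n = 26.18928 + 34.294610 = 60.483890 amu
Mass defect Δm = 60.483890 − 59.94034 = 0.543550 amu
E_B = 0.543550 × 931.494 = 506.314 MeV

506.3 MeV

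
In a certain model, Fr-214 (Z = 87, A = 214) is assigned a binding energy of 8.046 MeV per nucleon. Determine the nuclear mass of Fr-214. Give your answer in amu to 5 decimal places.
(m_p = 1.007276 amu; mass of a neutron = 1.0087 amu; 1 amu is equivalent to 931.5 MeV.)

Total binding energy = 214 × 8.046 = 1721.844 MeV
Mass defect = 1721.844 MeV / (931.5 MeV/amu) = 1.8484638 amu
Constituent mass = 87(1.007276) + 127(1.0087) = 215.737912 amu
Nuclear mass = 215.737912 − 1.8484638 = 213.8894482 amu ≈ 213.88945 amu (to 5 decimal places)

213.88945 amu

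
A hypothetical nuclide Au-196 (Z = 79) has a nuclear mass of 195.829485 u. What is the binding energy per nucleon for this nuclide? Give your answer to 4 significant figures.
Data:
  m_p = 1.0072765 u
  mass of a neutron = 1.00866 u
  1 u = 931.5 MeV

Z = 79, so N = A − Z = 196 − 79 = 117.
Total constituent mass: 79 × 1.0072765 + 117 × 1.00866 = 197.5880635 u
The mass defect is 197.5880635 − 195.829485 = 1.7585785 u.
Binding energy = Δm·c² = 1.7585785 × 931.5 MeV/u = 1638.12 MeV
Dividing by A = 196 gives 8.358 MeV per nucleon.

8.358 MeV/nucleon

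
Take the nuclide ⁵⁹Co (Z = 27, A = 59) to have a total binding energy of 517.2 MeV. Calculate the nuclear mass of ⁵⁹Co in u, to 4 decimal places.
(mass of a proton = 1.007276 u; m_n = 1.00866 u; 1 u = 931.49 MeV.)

Mass defect = 517.2 MeV / (931.49 MeV/u) = 0.555239 u
Constituent mass = 27(1.007276) + 32(1.00866) = 59.473572 u
Nuclear mass = 59.473572 − 0.555239 = 58.918333 u ≈ 58.9183 u (to 4 decimal places)

58.9183 u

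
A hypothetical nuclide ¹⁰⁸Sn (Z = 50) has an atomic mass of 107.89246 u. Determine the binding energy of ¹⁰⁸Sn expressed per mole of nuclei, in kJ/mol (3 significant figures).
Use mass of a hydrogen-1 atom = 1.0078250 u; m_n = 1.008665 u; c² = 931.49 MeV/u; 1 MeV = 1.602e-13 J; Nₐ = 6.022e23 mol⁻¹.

9.00e+10 kJ/mol

The nucleus contains 50 protons and 108 − 50 = 58 neutrons.
Total constituent mass: 50 × 1.0078250 + 58 × 1.008665 = 108.8938200 u
Mass defect Δm = 108.8938200 − 107.89246 = 1.0013600 u
E_B = 1.0013600 × 931.49 = 932.757 MeV
Per nucleus in joules: 932.757 MeV × 1.602e-13 J/MeV = 1.4943e-10 J
Per mole: 1.4943e-10 J × 6.022e23 mol⁻¹ = 8.9987e+13 J/mol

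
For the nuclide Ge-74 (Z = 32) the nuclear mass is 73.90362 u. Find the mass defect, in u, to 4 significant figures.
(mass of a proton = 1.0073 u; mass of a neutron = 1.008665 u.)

Total constituent mass: 32 × 1.0073 + 42 × 1.008665 = 74.597530 u
The mass defect is 74.597530 − 73.90362 = 0.693910 u.

0.6939 u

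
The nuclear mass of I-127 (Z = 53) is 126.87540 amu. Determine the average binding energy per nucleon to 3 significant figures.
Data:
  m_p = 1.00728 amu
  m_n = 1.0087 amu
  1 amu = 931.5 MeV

8.47 MeV/nucleon

With 53 protons and 74 neutrons (A = 127):
Mass of separated nucleons = 53(1.00728) + 74(1.0087) = 53.38584 + 74.6438 = 128.02964 amu
The mass defect is 128.02964 − 126.87540 = 1.15424 amu.
Converting to energy: 1.15424 amu × 931.5 MeV/amu = 1075.17 MeV
Per nucleon: 1075.17 / 127 = 8.466 MeV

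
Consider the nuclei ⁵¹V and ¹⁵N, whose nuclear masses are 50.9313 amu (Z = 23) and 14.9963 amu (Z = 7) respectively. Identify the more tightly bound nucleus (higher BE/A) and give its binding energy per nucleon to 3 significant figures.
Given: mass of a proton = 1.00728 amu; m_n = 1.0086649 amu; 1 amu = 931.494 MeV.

⁵¹V: Σm = 23(1.00728) + 28(1.0086649) = 51.4100572 amu; Δm = 0.4787572 amu; E_B = 445.96 MeV; E_B/A = 8.744 MeV
¹⁵N: Σm = 7(1.00728) + 8(1.0086649) = 15.1202792 amu; Δm = 0.1239792 amu; E_B = 115.49 MeV; E_B/A = 7.699 MeV
⁵¹V has the higher binding energy per nucleon, so it is the more tightly bound nucleus.

⁵¹V; 8.74 MeV/nucleon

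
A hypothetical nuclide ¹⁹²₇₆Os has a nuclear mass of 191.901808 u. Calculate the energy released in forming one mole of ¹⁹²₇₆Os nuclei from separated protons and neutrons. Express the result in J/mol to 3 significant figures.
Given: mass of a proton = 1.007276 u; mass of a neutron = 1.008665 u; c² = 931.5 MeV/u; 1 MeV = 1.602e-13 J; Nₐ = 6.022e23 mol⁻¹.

1.49e+14 J/mol

Z = 76, so N = A − Z = 192 − 76 = 116.
Σm = 76·m_p + 116·m_n = 76.552976 + 117.005140 = 193.558116 u
Δm = 193.558116 − 191.901808 = 1.656308 u
Converting to energy: 1.656308 u × 931.5 MeV/u = 1542.85 MeV
Per nucleus in joules: 1542.85 MeV × 1.602e-13 J/MeV = 2.4716e-10 J
Per mole: 2.4716e-10 J × 6.022e23 mol⁻¹ = 1.4884e+14 J/mol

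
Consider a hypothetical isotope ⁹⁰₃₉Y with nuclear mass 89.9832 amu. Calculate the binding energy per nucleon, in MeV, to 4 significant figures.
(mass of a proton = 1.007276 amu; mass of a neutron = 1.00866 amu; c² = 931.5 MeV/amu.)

7.682 MeV/nucleon

Z = 39, so N = A − Z = 90 − 39 = 51.
Σm = 39·m_p + 51·m_n = 39.283764 + 51.44166 = 90.725424 amu
Mass defect Δm = 90.725424 − 89.9832 = 0.742224 amu
Binding energy = Δm·c² = 0.742224 × 931.5 MeV/amu = 691.382 MeV
Per nucleon: 691.382 / 90 = 7.682 MeV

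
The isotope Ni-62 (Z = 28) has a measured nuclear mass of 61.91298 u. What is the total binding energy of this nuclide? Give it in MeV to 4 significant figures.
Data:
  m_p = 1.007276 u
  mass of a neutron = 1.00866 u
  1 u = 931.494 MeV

Σm = 28·m_p + 34·m_n = 28.203728 + 34.29444 = 62.498168 u
Δm = 62.498168 − 61.91298 = 0.585188 u
Binding energy = Δm·c² = 0.585188 × 931.494 MeV/u = 545.099 MeV

545.1 MeV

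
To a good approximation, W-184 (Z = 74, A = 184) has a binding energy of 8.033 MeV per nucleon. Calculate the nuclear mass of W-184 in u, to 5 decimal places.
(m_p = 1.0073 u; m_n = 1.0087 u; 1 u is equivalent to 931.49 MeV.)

183.91042 u

Total binding energy = 184 × 8.033 = 1478.072 MeV
Mass defect = 1478.072 MeV / (931.49 MeV/u) = 1.5867825 u
Constituent mass = 74(1.0073) + 110(1.0087) = 185.4972 u
Nuclear mass = 185.4972 − 1.5867825 = 183.9104175 u ≈ 183.91042 u (to 5 decimal places)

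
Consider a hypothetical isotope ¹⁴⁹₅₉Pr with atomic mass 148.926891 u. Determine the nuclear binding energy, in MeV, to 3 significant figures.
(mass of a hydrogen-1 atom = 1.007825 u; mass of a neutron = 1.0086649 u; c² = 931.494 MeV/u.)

1220 MeV

Mass of separated nucleons = 59(1.007825) + 90(1.0086649) = 59.461675 + 90.7798410 = 150.2415160 u
Mass defect Δm = 150.2415160 − 148.926891 = 1.3146250 u
E_B = 1.3146250 × 931.494 = 1224.57 MeV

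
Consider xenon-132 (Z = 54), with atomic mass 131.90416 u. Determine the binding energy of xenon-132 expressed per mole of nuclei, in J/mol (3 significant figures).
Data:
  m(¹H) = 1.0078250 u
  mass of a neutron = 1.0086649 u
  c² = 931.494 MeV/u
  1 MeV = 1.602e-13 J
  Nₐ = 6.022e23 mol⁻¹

1.07e+14 J/mol

The nucleus contains 54 protons and 132 − 54 = 78 neutrons.
Total constituent mass: 54 × 1.0078250 + 78 × 1.0086649 = 133.0984122 u
Mass defect Δm = 133.0984122 − 131.90416 = 1.1942522 u
Binding energy = Δm·c² = 1.1942522 × 931.494 MeV/u = 1112.44 MeV
Per nucleus in joules: 1112.44 MeV × 1.602e-13 J/MeV = 1.7821e-10 J
Per mole: 1.7821e-10 J × 6.022e23 mol⁻¹ = 1.0732e+14 J/mol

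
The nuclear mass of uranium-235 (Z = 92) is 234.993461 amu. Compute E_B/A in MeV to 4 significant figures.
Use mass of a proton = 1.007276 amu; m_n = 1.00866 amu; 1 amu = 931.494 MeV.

7.588 MeV/nucleon

Total constituent mass: 92 × 1.007276 + 143 × 1.00866 = 236.907772 amu
Mass defect Δm = 236.907772 − 234.993461 = 1.914311 amu
E_B = 1.914311 × 931.494 = 1783.17 MeV
Dividing by A = 235 gives 7.588 MeV per nucleon.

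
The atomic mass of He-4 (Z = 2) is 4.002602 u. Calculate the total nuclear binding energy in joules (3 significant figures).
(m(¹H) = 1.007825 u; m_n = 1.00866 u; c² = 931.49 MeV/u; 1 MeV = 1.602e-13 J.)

4.53e-12 J

Σm = 2·m(¹H) + 2·m_n = 2.015650 + 2.01732 = 4.032970 u
Mass defect Δm = 4.032970 − 4.002602 = 0.030368 u
Binding energy = Δm·c² = 0.030368 × 931.49 MeV/u = 28.2875 MeV
In joules: 28.2875 MeV × 1.602e-13 J/MeV = 4.5317e-12 J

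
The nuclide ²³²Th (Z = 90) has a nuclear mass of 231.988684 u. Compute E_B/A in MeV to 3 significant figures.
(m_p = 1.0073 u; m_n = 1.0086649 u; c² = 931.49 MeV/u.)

The nucleus contains 90 protons and 232 − 90 = 142 neutrons.
Total constituent mass: 90 × 1.0073 + 142 × 1.0086649 = 233.8874158 u
Δm = 233.8874158 − 231.988684 = 1.8987318 u
Converting to energy: 1.8987318 u × 931.49 MeV/u = 1768.65 MeV
Per nucleon: 1768.65 / 232 = 7.623 MeV

7.62 MeV/nucleon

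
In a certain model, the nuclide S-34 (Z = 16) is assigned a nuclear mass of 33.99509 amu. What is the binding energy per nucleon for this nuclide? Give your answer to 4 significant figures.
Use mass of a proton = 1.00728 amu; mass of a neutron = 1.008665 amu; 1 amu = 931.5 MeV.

7.599 MeV/nucleon

Total constituent mass: 16 × 1.00728 + 18 × 1.008665 = 34.272450 amu
Δm = 34.272450 − 33.99509 = 0.277360 amu
E_B = 0.277360 × 931.5 = 258.361 MeV
BE/A = 258.361 MeV / 34 = 7.599 MeV/nucleon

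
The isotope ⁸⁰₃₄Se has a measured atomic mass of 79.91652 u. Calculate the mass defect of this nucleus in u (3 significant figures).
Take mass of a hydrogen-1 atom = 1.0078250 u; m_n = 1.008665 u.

Σm = 34·m(¹H) + 46·m_n = 34.2660500 + 46.398590 = 80.6646400 u
Mass defect Δm = 80.6646400 − 79.91652 = 0.7481200 u

0.748 u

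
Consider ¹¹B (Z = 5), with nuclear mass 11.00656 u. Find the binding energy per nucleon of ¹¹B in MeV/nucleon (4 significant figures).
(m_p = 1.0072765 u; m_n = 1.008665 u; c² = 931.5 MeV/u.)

6.928 MeV/nucleon

Σm = 5·m_p + 6·m_n = 5.0363825 + 6.051990 = 11.0883725 u
Mass defect Δm = 11.0883725 − 11.00656 = 0.0818125 u
E_B = 0.0818125 × 931.5 = 76.2083 MeV
Per nucleon: 76.2083 / 11 = 6.928 MeV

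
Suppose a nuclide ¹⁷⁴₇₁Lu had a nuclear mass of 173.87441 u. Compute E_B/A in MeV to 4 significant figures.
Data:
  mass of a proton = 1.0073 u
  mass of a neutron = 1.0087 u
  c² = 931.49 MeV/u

8.244 MeV/nucleon

Σm = 71·m_p + 103·m_n = 71.5183 + 103.8961 = 175.4144 u
Δm = 175.4144 − 173.87441 = 1.53999 u
Converting to energy: 1.53999 u × 931.49 MeV/u = 1434.49 MeV
Dividing by A = 174 gives 8.244 MeV per nucleon.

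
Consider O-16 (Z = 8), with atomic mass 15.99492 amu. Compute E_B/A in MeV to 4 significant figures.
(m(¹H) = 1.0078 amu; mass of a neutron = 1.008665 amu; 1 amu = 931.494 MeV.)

7.964 MeV/nucleon

Σm = 8·m(¹H) + 8·m_n = 8.0624 + 8.069320 = 16.131720 amu
Mass defect Δm = 16.131720 − 15.99492 = 0.136800 amu
E_B = 0.136800 × 931.494 = 127.428 MeV
Dividing by A = 16 gives 7.964 MeV per nucleon.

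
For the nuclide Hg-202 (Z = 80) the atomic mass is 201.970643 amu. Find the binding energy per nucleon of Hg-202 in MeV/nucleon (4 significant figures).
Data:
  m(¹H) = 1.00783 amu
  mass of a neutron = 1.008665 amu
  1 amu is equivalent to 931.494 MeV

With 80 protons and 122 neutrons (A = 202):
Mass of separated nucleons = 80(1.00783) + 122(1.008665) = 80.62640 + 123.057130 = 203.683530 amu
Mass defect Δm = 203.683530 − 201.970643 = 1.712887 amu
Converting to energy: 1.712887 amu × 931.494 MeV/amu = 1595.54 MeV
BE/A = 1595.54 MeV / 202 = 7.899 MeV/nucleon

7.899 MeV/nucleon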